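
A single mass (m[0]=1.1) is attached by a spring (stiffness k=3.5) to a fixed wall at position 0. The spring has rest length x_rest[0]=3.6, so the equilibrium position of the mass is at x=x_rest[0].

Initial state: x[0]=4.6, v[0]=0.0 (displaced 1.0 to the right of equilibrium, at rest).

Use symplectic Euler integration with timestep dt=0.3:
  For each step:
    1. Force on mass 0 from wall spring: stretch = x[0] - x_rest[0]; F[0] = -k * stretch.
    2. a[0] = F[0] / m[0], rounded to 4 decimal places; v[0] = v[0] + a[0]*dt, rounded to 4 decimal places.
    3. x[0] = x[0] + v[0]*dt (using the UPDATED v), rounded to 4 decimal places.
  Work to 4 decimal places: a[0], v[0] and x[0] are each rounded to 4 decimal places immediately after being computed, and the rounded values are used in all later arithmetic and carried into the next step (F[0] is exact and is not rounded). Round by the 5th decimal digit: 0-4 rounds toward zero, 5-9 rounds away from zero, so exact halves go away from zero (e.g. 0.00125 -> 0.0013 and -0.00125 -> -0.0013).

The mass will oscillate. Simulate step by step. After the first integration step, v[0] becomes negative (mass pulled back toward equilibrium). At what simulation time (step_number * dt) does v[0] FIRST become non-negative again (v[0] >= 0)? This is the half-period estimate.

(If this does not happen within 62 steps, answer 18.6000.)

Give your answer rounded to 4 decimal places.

Answer: 1.8000

Derivation:
Step 0: x=[4.6000] v=[0.0000]
Step 1: x=[4.3137] v=[-0.9545]
Step 2: x=[3.8230] v=[-1.6358]
Step 3: x=[3.2684] v=[-1.8487]
Step 4: x=[2.8087] v=[-1.5322]
Step 5: x=[2.5756] v=[-0.7769]
Step 6: x=[2.6359] v=[0.2010]
First v>=0 after going negative at step 6, time=1.8000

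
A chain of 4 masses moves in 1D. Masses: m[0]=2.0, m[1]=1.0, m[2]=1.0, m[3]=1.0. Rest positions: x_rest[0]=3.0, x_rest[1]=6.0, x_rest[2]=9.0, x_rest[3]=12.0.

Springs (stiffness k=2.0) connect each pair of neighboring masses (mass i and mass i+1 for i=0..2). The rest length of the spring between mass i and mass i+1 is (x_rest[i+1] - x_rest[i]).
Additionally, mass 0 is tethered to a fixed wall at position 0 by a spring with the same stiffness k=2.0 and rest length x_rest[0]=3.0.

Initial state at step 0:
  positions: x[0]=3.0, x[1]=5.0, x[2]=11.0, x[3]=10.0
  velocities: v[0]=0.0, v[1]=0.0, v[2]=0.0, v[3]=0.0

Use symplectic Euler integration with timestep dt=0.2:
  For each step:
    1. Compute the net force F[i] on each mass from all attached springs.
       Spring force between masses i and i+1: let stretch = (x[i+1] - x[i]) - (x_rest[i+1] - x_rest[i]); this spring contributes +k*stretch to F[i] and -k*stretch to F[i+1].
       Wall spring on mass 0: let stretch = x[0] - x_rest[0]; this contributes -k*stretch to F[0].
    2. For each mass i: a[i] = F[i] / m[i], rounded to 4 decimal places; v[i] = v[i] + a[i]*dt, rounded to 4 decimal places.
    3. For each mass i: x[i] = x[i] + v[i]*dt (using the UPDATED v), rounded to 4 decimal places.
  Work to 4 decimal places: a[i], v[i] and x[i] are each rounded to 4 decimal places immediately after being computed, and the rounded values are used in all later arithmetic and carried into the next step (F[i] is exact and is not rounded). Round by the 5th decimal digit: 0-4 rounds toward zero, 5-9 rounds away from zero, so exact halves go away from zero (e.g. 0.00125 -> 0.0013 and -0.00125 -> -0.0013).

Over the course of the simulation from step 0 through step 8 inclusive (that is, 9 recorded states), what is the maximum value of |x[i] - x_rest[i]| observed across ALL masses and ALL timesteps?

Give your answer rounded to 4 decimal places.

Answer: 2.5396

Derivation:
Step 0: x=[3.0000 5.0000 11.0000 10.0000] v=[0.0000 0.0000 0.0000 0.0000]
Step 1: x=[2.9600 5.3200 10.4400 10.3200] v=[-0.2000 1.6000 -2.8000 1.6000]
Step 2: x=[2.8960 5.8608 9.4608 10.8896] v=[-0.3200 2.7040 -4.8960 2.8480]
Step 3: x=[2.8348 6.4524 8.3079 11.5849] v=[-0.3062 2.9581 -5.7645 3.4765]
Step 4: x=[2.8049 6.9031 7.2687 12.2580] v=[-0.1496 2.2533 -5.1959 3.3657]
Step 5: x=[2.8267 7.0552 6.5994 12.7720] v=[0.1091 0.7603 -3.3464 2.5700]
Step 6: x=[2.9046 6.8325 6.4604 13.0322] v=[0.3895 -1.1134 -0.6950 1.3010]
Step 7: x=[3.0234 6.2658 6.8769 13.0067] v=[0.5942 -2.8334 2.0826 -0.1277]
Step 8: x=[3.1510 5.4886 7.7349 12.7308] v=[0.6380 -3.8859 4.2901 -1.3796]
Max displacement = 2.5396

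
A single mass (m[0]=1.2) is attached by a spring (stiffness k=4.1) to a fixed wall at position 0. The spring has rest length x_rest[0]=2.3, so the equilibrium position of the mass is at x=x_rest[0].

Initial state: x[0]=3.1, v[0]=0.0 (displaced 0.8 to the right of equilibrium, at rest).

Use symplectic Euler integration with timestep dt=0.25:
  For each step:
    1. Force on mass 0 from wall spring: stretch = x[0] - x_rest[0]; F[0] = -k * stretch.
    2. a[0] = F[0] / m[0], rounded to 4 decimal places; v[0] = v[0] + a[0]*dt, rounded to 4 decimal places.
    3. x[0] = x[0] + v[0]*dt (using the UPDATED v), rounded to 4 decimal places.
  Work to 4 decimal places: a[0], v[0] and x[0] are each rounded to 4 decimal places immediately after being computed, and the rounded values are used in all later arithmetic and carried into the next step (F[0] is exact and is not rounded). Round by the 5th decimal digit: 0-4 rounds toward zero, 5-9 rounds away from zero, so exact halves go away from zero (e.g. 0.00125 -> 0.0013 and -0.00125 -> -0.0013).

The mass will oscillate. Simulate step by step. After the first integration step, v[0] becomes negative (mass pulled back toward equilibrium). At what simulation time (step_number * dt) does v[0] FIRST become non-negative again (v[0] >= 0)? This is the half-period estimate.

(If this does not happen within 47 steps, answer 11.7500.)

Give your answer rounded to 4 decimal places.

Answer: 1.7500

Derivation:
Step 0: x=[3.1000] v=[0.0000]
Step 1: x=[2.9292] v=[-0.6833]
Step 2: x=[2.6240] v=[-1.2208]
Step 3: x=[2.2496] v=[-1.4976]
Step 4: x=[1.8860] v=[-1.4546]
Step 5: x=[1.6108] v=[-1.1010]
Step 6: x=[1.4827] v=[-0.5123]
Step 7: x=[1.5292] v=[0.1858]
First v>=0 after going negative at step 7, time=1.7500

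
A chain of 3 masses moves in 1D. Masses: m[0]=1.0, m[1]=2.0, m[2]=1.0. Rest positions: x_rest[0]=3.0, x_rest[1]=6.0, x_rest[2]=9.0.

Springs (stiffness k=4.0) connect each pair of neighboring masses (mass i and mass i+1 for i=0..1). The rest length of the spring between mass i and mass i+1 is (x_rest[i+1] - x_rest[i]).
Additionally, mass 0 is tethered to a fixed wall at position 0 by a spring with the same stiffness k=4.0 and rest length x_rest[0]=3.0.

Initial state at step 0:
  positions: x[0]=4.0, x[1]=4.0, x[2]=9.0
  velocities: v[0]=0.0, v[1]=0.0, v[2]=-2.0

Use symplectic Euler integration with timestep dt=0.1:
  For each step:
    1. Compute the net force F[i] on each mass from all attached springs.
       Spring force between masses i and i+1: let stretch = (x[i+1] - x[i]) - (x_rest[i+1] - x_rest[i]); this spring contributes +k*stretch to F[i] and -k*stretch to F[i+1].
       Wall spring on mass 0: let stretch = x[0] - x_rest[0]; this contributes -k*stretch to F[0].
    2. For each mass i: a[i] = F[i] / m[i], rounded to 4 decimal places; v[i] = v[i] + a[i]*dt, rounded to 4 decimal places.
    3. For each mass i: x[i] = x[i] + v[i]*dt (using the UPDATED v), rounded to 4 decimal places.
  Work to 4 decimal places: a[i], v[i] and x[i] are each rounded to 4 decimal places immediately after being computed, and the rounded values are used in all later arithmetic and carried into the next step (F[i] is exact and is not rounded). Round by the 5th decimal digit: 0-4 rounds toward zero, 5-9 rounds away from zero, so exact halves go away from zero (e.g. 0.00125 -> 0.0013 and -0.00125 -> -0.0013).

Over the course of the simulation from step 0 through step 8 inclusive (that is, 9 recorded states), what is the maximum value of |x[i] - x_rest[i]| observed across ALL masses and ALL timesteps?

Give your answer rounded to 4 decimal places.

Answer: 2.6749

Derivation:
Step 0: x=[4.0000 4.0000 9.0000] v=[0.0000 0.0000 -2.0000]
Step 1: x=[3.8400 4.1000 8.7200] v=[-1.6000 1.0000 -2.8000]
Step 2: x=[3.5368 4.2872 8.3752] v=[-3.0320 1.8720 -3.4480]
Step 3: x=[3.1221 4.5412 7.9869] v=[-4.1466 2.5395 -3.8832]
Step 4: x=[2.6393 4.8357 7.5808] v=[-4.8278 2.9448 -4.0615]
Step 5: x=[2.1388 5.1412 7.1849] v=[-5.0050 3.0545 -3.9595]
Step 6: x=[1.6728 5.4275 6.8272] v=[-4.6596 2.8628 -3.5770]
Step 7: x=[1.2901 5.6667 6.5335] v=[-3.8268 2.3918 -2.9369]
Step 8: x=[1.0309 5.8357 6.3251] v=[-2.5922 1.6898 -2.0836]
Max displacement = 2.6749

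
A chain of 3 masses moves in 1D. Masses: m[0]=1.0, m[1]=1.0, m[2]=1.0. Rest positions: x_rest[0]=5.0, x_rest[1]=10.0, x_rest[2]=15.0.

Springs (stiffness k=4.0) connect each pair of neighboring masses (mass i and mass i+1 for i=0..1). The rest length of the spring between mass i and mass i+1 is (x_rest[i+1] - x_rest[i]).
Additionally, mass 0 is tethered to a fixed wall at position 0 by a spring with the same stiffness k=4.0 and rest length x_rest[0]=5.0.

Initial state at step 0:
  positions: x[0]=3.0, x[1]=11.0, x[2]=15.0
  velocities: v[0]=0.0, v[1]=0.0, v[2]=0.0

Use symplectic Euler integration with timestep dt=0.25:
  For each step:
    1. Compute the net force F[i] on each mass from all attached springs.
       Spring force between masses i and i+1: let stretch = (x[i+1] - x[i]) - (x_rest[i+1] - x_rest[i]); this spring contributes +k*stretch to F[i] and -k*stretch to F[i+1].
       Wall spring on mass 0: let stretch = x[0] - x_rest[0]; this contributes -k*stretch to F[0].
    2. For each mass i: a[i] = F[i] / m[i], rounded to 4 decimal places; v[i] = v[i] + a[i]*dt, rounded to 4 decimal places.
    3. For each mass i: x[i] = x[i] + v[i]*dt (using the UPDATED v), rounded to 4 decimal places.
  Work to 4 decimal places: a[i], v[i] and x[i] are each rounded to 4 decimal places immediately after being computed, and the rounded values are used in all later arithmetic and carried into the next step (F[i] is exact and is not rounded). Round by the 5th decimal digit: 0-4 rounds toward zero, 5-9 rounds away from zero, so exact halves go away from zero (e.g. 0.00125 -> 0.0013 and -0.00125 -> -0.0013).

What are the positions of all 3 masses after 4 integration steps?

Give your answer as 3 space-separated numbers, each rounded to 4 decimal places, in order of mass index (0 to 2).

Step 0: x=[3.0000 11.0000 15.0000] v=[0.0000 0.0000 0.0000]
Step 1: x=[4.2500 10.0000 15.2500] v=[5.0000 -4.0000 1.0000]
Step 2: x=[5.8750 8.8750 15.4375] v=[6.5000 -4.5000 0.7500]
Step 3: x=[6.7813 8.6406 15.2344] v=[3.6250 -0.9375 -0.8125]
Step 4: x=[6.4571 9.5899 14.6328] v=[-1.2970 3.7970 -2.4063]

Answer: 6.4571 9.5899 14.6328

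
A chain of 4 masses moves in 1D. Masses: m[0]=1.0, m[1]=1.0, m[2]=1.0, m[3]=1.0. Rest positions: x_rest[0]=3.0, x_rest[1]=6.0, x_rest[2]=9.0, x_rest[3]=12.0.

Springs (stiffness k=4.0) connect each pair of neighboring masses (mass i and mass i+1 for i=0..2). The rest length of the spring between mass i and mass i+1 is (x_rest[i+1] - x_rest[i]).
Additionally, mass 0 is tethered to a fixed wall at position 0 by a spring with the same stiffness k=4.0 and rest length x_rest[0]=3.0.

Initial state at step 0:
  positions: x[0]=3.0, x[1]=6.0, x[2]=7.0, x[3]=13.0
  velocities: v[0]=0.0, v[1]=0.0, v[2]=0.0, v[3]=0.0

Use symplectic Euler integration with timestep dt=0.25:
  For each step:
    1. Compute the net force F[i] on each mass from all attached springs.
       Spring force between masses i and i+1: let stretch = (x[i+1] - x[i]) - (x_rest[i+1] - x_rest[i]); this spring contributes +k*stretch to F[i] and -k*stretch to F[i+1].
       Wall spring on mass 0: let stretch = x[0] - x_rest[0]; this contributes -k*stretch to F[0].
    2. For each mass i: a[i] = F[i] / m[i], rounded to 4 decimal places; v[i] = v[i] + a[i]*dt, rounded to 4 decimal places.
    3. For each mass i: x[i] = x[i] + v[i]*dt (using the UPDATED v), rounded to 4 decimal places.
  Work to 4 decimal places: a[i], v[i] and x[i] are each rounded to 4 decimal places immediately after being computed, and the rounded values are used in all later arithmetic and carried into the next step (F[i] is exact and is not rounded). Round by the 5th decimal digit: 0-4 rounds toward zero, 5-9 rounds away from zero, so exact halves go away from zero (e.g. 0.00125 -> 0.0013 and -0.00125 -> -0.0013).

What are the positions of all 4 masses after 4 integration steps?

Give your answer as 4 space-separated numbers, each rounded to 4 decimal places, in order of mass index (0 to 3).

Step 0: x=[3.0000 6.0000 7.0000 13.0000] v=[0.0000 0.0000 0.0000 0.0000]
Step 1: x=[3.0000 5.5000 8.2500 12.2500] v=[0.0000 -2.0000 5.0000 -3.0000]
Step 2: x=[2.8750 5.0625 9.8125 11.2500] v=[-0.5000 -1.7500 6.2500 -4.0000]
Step 3: x=[2.5781 5.2656 10.5469 10.6406] v=[-1.1875 0.8125 2.9375 -2.4375]
Step 4: x=[2.3086 6.1172 9.9844 10.7578] v=[-1.0781 3.4063 -2.2501 0.4688]

Answer: 2.3086 6.1172 9.9844 10.7578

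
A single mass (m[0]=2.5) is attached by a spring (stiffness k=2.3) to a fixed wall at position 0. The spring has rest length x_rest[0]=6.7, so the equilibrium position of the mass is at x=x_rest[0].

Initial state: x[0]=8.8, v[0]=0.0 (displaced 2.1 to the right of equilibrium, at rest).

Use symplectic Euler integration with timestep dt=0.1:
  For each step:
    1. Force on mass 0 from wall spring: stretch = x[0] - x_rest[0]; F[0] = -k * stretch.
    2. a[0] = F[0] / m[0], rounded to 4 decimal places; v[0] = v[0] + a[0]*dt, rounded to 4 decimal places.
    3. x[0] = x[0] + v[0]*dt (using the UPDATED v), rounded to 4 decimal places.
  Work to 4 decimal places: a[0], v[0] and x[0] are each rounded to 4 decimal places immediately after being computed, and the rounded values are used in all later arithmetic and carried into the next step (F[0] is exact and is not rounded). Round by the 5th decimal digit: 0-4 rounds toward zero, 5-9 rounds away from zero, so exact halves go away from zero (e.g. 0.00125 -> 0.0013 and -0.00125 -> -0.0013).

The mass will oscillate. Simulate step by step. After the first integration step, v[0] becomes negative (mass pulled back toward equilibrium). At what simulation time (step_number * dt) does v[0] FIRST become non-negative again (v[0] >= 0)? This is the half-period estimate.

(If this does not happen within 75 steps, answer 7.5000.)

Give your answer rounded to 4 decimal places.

Answer: 3.3000

Derivation:
Step 0: x=[8.8000] v=[0.0000]
Step 1: x=[8.7807] v=[-0.1932]
Step 2: x=[8.7422] v=[-0.3846]
Step 3: x=[8.6850] v=[-0.5725]
Step 4: x=[8.6095] v=[-0.7551]
Step 5: x=[8.5164] v=[-0.9308]
Step 6: x=[8.4066] v=[-1.0979]
Step 7: x=[8.2811] v=[-1.2549]
Step 8: x=[8.1411] v=[-1.4004]
Step 9: x=[7.9878] v=[-1.5330]
Step 10: x=[7.8227] v=[-1.6515]
Step 11: x=[7.6472] v=[-1.7548]
Step 12: x=[7.4630] v=[-1.8419]
Step 13: x=[7.2718] v=[-1.9121]
Step 14: x=[7.0753] v=[-1.9647]
Step 15: x=[6.8754] v=[-1.9992]
Step 16: x=[6.6739] v=[-2.0153]
Step 17: x=[6.4726] v=[-2.0129]
Step 18: x=[6.2734] v=[-1.9920]
Step 19: x=[6.0781] v=[-1.9528]
Step 20: x=[5.8885] v=[-1.8956]
Step 21: x=[5.7064] v=[-1.8209]
Step 22: x=[5.5335] v=[-1.7295]
Step 23: x=[5.3713] v=[-1.6222]
Step 24: x=[5.2213] v=[-1.5000]
Step 25: x=[5.0849] v=[-1.3640]
Step 26: x=[4.9634] v=[-1.2154]
Step 27: x=[4.8578] v=[-1.0556]
Step 28: x=[4.7692] v=[-0.8861]
Step 29: x=[4.6984] v=[-0.7085]
Step 30: x=[4.6460] v=[-0.5244]
Step 31: x=[4.6125] v=[-0.3354]
Step 32: x=[4.5982] v=[-0.1434]
Step 33: x=[4.6032] v=[0.0500]
First v>=0 after going negative at step 33, time=3.3000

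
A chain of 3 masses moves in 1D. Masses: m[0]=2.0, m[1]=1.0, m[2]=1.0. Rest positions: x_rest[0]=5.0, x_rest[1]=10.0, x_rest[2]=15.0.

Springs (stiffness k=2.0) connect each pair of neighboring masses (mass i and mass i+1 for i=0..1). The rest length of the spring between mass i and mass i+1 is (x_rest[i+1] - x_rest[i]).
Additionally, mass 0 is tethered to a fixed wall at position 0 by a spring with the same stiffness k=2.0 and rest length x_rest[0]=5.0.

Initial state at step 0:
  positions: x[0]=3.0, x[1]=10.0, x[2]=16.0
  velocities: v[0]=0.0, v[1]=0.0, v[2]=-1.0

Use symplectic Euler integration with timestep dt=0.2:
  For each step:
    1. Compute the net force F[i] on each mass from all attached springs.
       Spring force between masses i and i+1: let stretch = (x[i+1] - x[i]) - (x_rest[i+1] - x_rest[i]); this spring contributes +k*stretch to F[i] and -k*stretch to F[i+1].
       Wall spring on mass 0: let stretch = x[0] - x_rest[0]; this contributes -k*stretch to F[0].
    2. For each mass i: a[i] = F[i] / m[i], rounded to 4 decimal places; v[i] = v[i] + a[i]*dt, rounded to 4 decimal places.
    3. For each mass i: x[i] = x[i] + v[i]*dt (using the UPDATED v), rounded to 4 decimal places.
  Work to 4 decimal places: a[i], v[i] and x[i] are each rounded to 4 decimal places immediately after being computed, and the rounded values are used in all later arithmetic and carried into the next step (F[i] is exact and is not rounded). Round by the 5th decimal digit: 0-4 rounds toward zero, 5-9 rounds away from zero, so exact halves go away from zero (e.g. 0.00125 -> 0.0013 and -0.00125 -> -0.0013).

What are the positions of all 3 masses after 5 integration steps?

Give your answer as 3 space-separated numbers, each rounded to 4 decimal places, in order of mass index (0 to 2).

Step 0: x=[3.0000 10.0000 16.0000] v=[0.0000 0.0000 -1.0000]
Step 1: x=[3.1600 9.9200 15.7200] v=[0.8000 -0.4000 -1.4000]
Step 2: x=[3.4640 9.7632 15.3760] v=[1.5200 -0.7840 -1.7200]
Step 3: x=[3.8814 9.5515 14.9830] v=[2.0870 -1.0586 -1.9651]
Step 4: x=[4.3703 9.3207 14.5555] v=[2.4447 -1.1540 -2.1377]
Step 5: x=[4.8824 9.1127 14.1092] v=[2.5607 -1.0402 -2.2316]

Answer: 4.8824 9.1127 14.1092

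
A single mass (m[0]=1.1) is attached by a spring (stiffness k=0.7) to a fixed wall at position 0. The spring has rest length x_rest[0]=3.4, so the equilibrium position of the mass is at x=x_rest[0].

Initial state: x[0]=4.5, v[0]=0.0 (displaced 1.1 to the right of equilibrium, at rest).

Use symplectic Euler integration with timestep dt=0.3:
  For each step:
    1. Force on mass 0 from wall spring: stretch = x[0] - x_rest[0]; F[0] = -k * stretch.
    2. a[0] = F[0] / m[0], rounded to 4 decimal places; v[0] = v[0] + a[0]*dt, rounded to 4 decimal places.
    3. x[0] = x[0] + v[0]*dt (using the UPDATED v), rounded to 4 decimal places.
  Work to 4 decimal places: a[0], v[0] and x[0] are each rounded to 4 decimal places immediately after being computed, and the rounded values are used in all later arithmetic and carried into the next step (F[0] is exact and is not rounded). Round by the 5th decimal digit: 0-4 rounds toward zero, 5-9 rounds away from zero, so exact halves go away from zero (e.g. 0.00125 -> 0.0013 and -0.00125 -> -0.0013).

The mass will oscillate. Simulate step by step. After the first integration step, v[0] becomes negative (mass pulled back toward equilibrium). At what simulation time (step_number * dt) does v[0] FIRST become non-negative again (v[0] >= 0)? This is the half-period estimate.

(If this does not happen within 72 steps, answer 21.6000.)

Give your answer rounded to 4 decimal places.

Answer: 4.2000

Derivation:
Step 0: x=[4.5000] v=[0.0000]
Step 1: x=[4.4370] v=[-0.2100]
Step 2: x=[4.3146] v=[-0.4080]
Step 3: x=[4.1398] v=[-0.5826]
Step 4: x=[3.9227] v=[-0.7238]
Step 5: x=[3.6756] v=[-0.8236]
Step 6: x=[3.4127] v=[-0.8762]
Step 7: x=[3.1491] v=[-0.8786]
Step 8: x=[2.8999] v=[-0.8307]
Step 9: x=[2.6793] v=[-0.7352]
Step 10: x=[2.5000] v=[-0.5976]
Step 11: x=[2.3723] v=[-0.4258]
Step 12: x=[2.3034] v=[-0.2296]
Step 13: x=[2.2973] v=[-0.0203]
Step 14: x=[2.3544] v=[0.1902]
First v>=0 after going negative at step 14, time=4.2000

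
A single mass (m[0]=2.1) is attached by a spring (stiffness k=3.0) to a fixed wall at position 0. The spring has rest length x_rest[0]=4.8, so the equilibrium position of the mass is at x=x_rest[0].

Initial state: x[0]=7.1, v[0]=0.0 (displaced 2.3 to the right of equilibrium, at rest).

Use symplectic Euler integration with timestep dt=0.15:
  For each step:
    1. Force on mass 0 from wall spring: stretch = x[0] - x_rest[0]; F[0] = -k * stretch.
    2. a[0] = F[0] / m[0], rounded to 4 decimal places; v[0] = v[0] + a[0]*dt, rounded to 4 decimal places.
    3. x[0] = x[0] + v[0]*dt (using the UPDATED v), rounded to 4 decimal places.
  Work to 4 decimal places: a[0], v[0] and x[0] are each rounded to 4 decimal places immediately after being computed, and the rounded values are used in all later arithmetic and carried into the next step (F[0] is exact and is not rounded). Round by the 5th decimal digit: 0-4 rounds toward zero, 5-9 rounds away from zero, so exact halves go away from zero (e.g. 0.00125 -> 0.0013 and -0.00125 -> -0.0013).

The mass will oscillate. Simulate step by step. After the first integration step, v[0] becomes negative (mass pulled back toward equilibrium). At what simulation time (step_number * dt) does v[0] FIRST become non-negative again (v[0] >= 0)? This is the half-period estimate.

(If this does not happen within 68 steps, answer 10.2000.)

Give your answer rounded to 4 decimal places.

Answer: 2.7000

Derivation:
Step 0: x=[7.1000] v=[0.0000]
Step 1: x=[7.0261] v=[-0.4929]
Step 2: x=[6.8806] v=[-0.9699]
Step 3: x=[6.6682] v=[-1.4157]
Step 4: x=[6.3958] v=[-1.8160]
Step 5: x=[6.0721] v=[-2.1580]
Step 6: x=[5.7075] v=[-2.4306]
Step 7: x=[5.3137] v=[-2.6251]
Step 8: x=[4.9034] v=[-2.7352]
Step 9: x=[4.4898] v=[-2.7574]
Step 10: x=[4.0862] v=[-2.6909]
Step 11: x=[3.7055] v=[-2.5379]
Step 12: x=[3.3600] v=[-2.3034]
Step 13: x=[3.0608] v=[-1.9948]
Step 14: x=[2.8175] v=[-1.6221]
Step 15: x=[2.6379] v=[-1.1973]
Step 16: x=[2.5278] v=[-0.7340]
Step 17: x=[2.4907] v=[-0.2471]
Step 18: x=[2.5279] v=[0.2478]
First v>=0 after going negative at step 18, time=2.7000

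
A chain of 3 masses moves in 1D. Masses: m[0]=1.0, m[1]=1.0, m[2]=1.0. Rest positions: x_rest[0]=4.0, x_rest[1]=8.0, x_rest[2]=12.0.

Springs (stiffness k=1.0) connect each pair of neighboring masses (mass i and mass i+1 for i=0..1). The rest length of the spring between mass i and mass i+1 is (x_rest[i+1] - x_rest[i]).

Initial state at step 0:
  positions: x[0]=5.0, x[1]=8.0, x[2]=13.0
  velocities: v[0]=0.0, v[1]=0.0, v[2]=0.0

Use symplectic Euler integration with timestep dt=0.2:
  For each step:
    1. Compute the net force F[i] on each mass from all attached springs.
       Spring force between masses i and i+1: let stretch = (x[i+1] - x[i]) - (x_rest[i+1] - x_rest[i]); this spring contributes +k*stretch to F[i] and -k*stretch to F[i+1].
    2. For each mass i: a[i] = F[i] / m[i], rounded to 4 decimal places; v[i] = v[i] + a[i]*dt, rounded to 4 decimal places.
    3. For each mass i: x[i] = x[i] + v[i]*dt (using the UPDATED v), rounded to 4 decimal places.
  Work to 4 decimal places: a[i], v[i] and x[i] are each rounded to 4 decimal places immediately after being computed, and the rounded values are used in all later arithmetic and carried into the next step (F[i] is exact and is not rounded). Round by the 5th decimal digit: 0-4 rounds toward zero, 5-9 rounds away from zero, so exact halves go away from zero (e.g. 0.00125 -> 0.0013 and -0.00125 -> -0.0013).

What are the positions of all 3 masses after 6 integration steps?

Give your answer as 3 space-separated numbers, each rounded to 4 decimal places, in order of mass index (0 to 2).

Answer: 4.4507 9.0988 12.4507

Derivation:
Step 0: x=[5.0000 8.0000 13.0000] v=[0.0000 0.0000 0.0000]
Step 1: x=[4.9600 8.0800 12.9600] v=[-0.2000 0.4000 -0.2000]
Step 2: x=[4.8848 8.2304 12.8848] v=[-0.3760 0.7520 -0.3760]
Step 3: x=[4.7834 8.4332 12.7834] v=[-0.5069 1.0138 -0.5069]
Step 4: x=[4.6680 8.6640 12.6680] v=[-0.5769 1.1539 -0.5769]
Step 5: x=[4.5525 8.8951 12.5525] v=[-0.5777 1.1555 -0.5777]
Step 6: x=[4.4507 9.0988 12.4507] v=[-0.5092 1.0185 -0.5092]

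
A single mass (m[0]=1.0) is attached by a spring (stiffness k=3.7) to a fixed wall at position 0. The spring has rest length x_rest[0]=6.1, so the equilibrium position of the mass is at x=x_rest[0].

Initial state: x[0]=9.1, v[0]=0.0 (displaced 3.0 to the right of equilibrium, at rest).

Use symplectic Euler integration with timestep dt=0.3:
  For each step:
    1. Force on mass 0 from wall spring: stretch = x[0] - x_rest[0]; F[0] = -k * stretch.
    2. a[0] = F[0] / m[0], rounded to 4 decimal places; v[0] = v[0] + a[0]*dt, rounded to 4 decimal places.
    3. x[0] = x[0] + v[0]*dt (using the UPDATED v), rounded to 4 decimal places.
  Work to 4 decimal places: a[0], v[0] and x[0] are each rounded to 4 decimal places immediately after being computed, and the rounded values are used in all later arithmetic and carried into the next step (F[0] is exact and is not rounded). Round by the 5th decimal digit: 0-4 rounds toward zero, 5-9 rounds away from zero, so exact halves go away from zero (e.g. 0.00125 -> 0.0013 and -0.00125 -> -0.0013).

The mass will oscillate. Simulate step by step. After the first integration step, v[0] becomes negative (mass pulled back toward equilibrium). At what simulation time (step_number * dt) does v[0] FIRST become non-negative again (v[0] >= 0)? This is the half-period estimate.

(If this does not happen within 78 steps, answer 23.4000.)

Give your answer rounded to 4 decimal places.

Step 0: x=[9.1000] v=[0.0000]
Step 1: x=[8.1010] v=[-3.3300]
Step 2: x=[6.4357] v=[-5.5511]
Step 3: x=[4.6586] v=[-5.9237]
Step 4: x=[3.3615] v=[-4.3237]
Step 5: x=[2.9763] v=[-1.2840]
Step 6: x=[3.6313] v=[2.1833]
First v>=0 after going negative at step 6, time=1.8000

Answer: 1.8000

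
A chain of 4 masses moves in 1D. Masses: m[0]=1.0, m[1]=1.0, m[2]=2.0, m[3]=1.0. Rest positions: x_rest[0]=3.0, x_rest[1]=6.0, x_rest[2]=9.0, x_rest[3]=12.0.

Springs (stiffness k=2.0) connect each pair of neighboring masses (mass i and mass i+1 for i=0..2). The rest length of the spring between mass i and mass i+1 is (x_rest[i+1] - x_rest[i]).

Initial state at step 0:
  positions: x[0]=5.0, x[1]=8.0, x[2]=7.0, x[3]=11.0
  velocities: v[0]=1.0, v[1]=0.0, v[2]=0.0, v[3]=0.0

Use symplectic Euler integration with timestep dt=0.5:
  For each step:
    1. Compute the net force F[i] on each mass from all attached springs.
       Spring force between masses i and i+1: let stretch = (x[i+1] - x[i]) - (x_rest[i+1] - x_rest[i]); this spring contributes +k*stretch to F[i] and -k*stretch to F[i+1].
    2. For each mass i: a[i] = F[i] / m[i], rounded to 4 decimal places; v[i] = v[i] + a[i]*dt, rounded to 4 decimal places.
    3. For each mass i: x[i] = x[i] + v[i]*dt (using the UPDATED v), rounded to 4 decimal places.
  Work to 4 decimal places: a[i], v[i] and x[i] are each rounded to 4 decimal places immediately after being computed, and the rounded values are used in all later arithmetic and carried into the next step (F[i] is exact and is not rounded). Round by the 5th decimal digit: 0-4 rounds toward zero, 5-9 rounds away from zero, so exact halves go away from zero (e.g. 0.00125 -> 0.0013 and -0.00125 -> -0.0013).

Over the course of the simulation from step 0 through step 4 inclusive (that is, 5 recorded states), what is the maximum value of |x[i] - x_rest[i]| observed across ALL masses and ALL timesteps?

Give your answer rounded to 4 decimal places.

Answer: 2.5000

Derivation:
Step 0: x=[5.0000 8.0000 7.0000 11.0000] v=[1.0000 0.0000 0.0000 0.0000]
Step 1: x=[5.5000 6.0000 8.2500 10.5000] v=[1.0000 -4.0000 2.5000 -1.0000]
Step 2: x=[4.7500 4.8750 9.5000 10.3750] v=[-1.5000 -2.2500 2.5000 -0.2500]
Step 3: x=[2.5625 6.0000 9.8125 11.3125] v=[-4.3750 2.2500 0.6250 1.8750]
Step 4: x=[0.5938 7.3125 9.5469 13.0000] v=[-3.9375 2.6250 -0.5313 3.3750]
Max displacement = 2.5000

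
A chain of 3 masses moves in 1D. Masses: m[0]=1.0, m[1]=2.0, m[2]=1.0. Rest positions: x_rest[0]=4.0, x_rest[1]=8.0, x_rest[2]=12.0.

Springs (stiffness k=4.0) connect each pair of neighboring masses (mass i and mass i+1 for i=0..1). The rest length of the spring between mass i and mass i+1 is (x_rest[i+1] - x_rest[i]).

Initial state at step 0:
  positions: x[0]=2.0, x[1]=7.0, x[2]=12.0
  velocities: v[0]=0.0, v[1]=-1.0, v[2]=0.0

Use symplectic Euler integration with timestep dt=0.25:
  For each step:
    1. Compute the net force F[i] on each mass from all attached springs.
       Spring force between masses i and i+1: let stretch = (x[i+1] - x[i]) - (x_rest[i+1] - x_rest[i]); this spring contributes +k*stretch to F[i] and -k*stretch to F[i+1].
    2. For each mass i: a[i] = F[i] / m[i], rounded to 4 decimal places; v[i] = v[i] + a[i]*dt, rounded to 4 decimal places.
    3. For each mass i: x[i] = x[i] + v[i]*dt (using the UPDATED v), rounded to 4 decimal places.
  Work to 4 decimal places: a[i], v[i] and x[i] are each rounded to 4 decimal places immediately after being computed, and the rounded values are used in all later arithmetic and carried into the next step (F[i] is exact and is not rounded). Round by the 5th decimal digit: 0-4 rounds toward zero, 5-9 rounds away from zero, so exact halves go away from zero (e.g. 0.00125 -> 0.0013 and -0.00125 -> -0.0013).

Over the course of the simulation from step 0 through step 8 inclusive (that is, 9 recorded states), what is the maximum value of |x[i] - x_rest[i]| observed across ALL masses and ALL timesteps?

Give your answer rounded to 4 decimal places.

Answer: 2.9479

Derivation:
Step 0: x=[2.0000 7.0000 12.0000] v=[0.0000 -1.0000 0.0000]
Step 1: x=[2.2500 6.7500 11.7500] v=[1.0000 -1.0000 -1.0000]
Step 2: x=[2.6250 6.5625 11.2500] v=[1.5000 -0.7500 -2.0000]
Step 3: x=[2.9844 6.4688 10.5781] v=[1.4375 -0.3750 -2.6875]
Step 4: x=[3.2149 6.4532 9.8789] v=[0.9219 -0.0626 -2.7968]
Step 5: x=[3.2550 6.4610 9.3233] v=[0.1602 0.0311 -2.2225]
Step 6: x=[3.0966 6.4258 9.0521] v=[-0.6338 -0.1408 -1.0848]
Step 7: x=[2.7705 6.3027 9.1243] v=[-1.3046 -0.4923 0.2889]
Step 8: x=[2.3274 6.0908 9.4911] v=[-1.7724 -0.8476 1.4673]
Max displacement = 2.9479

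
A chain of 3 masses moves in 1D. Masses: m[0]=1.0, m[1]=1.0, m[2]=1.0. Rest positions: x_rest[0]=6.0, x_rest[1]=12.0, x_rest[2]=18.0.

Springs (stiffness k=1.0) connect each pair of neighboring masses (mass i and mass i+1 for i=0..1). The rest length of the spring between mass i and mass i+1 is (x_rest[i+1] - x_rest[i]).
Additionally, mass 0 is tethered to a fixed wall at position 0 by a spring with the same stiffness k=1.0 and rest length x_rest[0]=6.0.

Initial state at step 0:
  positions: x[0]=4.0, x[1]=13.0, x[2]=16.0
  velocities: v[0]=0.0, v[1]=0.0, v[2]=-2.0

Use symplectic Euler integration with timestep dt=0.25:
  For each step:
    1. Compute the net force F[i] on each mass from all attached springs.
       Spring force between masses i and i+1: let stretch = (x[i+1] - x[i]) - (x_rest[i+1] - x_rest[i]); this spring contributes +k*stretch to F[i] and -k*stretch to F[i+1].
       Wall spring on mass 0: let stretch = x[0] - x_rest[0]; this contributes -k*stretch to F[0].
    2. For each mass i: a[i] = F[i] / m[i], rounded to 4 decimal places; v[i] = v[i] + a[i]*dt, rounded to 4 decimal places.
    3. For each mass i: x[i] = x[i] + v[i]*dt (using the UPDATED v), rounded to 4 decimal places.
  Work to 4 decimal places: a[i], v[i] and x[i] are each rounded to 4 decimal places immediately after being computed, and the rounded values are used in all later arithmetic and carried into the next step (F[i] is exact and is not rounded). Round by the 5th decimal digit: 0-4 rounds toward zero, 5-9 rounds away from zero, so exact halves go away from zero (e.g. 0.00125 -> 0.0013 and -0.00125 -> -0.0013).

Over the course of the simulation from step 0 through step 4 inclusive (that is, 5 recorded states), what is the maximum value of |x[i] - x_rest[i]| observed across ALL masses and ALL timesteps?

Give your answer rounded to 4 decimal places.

Answer: 2.4414

Derivation:
Step 0: x=[4.0000 13.0000 16.0000] v=[0.0000 0.0000 -2.0000]
Step 1: x=[4.3125 12.6250 15.6875] v=[1.2500 -1.5000 -1.2500]
Step 2: x=[4.8750 11.9219 15.5586] v=[2.2500 -2.8125 -0.5156]
Step 3: x=[5.5733 11.0056 15.5774] v=[2.7930 -3.6651 0.0752]
Step 4: x=[6.2628 10.0356 15.6855] v=[2.7578 -3.8802 0.4323]
Max displacement = 2.4414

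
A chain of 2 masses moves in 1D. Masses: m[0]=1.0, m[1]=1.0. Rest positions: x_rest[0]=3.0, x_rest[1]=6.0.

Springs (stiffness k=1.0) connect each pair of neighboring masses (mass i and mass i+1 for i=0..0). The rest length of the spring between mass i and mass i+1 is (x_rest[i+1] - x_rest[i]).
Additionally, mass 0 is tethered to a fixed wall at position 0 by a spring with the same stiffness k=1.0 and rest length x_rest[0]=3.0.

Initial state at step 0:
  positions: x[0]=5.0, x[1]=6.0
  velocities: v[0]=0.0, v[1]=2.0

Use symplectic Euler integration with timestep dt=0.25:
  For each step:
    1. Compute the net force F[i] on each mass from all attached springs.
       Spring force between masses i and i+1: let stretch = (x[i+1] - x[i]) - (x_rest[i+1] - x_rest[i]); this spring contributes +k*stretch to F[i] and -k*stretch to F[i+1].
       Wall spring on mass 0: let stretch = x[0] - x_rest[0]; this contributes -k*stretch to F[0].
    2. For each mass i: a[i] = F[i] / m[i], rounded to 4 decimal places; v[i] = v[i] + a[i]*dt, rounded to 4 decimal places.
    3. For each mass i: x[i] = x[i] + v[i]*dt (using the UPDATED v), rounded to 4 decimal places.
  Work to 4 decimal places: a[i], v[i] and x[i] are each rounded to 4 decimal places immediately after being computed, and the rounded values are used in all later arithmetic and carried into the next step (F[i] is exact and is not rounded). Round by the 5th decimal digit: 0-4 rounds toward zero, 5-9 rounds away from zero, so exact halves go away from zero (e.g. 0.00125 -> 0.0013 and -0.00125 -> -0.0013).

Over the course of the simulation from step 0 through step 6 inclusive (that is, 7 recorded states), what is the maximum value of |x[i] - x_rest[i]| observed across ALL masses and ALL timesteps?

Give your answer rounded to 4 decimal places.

Step 0: x=[5.0000 6.0000] v=[0.0000 2.0000]
Step 1: x=[4.7500 6.6250] v=[-1.0000 2.5000]
Step 2: x=[4.3203 7.3203] v=[-1.7188 2.7813]
Step 3: x=[3.8081 8.0156] v=[-2.0489 2.7813]
Step 4: x=[3.3208 8.6355] v=[-1.9491 2.4794]
Step 5: x=[2.9582 9.1107] v=[-1.4506 1.9007]
Step 6: x=[2.7952 9.3889] v=[-0.6520 1.1126]
Max displacement = 3.3889

Answer: 3.3889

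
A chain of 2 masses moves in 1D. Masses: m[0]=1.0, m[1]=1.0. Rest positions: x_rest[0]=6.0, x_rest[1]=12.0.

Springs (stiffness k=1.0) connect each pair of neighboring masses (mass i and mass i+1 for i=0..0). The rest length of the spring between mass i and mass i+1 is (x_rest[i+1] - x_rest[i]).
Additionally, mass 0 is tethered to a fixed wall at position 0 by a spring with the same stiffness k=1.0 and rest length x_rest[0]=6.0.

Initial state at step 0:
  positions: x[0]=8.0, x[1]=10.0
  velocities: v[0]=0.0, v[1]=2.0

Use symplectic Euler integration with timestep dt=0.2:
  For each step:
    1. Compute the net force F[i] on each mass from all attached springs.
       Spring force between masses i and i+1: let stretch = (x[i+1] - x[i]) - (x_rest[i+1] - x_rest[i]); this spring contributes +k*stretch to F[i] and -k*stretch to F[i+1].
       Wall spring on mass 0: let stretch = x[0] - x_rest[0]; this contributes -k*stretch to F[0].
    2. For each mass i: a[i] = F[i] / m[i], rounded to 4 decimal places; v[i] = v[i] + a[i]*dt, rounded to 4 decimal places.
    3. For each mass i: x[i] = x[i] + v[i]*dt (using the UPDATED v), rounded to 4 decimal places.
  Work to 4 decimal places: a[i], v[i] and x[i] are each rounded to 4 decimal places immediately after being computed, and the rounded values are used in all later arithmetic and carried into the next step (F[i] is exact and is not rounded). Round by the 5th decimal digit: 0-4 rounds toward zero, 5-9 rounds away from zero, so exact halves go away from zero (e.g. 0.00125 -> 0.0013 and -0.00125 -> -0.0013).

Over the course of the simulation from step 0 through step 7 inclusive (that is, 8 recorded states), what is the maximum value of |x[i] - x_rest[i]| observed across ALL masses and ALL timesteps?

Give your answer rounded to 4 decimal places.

Answer: 2.8365

Derivation:
Step 0: x=[8.0000 10.0000] v=[0.0000 2.0000]
Step 1: x=[7.7600 10.5600] v=[-1.2000 2.8000]
Step 2: x=[7.3216 11.2480] v=[-2.1920 3.4400]
Step 3: x=[6.7474 12.0189] v=[-2.8710 3.8547]
Step 4: x=[6.1142 12.8190] v=[-3.1662 4.0004]
Step 5: x=[5.5046 13.5909] v=[-3.0481 3.8594]
Step 6: x=[4.9982 14.2793] v=[-2.5318 3.4421]
Step 7: x=[4.6632 14.8365] v=[-1.6752 2.7859]
Max displacement = 2.8365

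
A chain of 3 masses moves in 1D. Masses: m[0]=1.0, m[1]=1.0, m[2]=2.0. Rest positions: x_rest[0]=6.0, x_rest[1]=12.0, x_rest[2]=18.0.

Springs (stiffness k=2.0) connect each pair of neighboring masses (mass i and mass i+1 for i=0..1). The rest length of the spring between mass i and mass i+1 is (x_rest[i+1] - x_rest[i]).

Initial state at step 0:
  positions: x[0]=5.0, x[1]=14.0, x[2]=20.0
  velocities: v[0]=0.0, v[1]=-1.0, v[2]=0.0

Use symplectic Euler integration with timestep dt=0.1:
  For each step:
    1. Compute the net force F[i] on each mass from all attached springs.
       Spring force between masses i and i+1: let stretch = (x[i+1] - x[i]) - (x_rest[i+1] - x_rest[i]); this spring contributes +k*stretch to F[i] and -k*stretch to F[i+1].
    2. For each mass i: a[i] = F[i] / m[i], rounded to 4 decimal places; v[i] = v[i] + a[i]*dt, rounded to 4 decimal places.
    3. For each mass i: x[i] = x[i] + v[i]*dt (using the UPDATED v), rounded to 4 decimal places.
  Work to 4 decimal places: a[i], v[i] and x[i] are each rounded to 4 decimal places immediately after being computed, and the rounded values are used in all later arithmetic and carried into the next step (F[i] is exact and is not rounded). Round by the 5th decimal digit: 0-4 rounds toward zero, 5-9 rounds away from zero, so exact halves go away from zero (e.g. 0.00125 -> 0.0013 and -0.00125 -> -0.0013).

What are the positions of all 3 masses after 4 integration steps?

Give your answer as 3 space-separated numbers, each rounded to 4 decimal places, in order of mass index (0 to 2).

Answer: 5.5455 13.0913 19.9816

Derivation:
Step 0: x=[5.0000 14.0000 20.0000] v=[0.0000 -1.0000 0.0000]
Step 1: x=[5.0600 13.8400 20.0000] v=[0.6000 -1.6000 0.0000]
Step 2: x=[5.1756 13.6276 19.9984] v=[1.1560 -2.1240 -0.0160]
Step 3: x=[5.3402 13.3736 19.9931] v=[1.6464 -2.5402 -0.0531]
Step 4: x=[5.5455 13.0913 19.9816] v=[2.0531 -2.8230 -0.1151]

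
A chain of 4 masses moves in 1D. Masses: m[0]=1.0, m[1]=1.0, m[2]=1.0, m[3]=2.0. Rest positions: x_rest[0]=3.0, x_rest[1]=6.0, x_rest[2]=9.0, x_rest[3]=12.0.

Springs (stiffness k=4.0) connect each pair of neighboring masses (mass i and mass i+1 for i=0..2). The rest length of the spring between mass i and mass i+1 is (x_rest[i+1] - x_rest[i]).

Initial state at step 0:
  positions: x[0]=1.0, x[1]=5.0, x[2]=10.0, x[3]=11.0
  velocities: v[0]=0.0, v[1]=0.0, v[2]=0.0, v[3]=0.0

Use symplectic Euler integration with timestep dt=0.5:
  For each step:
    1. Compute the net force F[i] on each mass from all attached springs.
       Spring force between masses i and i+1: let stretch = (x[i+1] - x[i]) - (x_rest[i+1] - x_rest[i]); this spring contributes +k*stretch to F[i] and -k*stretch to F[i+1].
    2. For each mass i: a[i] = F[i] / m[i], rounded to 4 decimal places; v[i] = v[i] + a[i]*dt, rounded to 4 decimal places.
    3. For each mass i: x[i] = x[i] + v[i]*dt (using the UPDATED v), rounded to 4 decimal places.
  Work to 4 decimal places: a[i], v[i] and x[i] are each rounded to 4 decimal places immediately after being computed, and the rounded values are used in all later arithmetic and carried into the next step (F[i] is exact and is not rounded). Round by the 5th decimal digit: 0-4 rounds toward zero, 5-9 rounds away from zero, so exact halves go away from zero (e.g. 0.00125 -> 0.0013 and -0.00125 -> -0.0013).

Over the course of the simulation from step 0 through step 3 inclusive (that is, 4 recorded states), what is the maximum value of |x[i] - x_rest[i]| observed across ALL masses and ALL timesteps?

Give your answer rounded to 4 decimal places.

Answer: 3.0000

Derivation:
Step 0: x=[1.0000 5.0000 10.0000 11.0000] v=[0.0000 0.0000 0.0000 0.0000]
Step 1: x=[2.0000 6.0000 6.0000 12.0000] v=[2.0000 2.0000 -8.0000 2.0000]
Step 2: x=[4.0000 3.0000 8.0000 11.5000] v=[4.0000 -6.0000 4.0000 -1.0000]
Step 3: x=[2.0000 6.0000 8.5000 10.7500] v=[-4.0000 6.0000 1.0000 -1.5000]
Max displacement = 3.0000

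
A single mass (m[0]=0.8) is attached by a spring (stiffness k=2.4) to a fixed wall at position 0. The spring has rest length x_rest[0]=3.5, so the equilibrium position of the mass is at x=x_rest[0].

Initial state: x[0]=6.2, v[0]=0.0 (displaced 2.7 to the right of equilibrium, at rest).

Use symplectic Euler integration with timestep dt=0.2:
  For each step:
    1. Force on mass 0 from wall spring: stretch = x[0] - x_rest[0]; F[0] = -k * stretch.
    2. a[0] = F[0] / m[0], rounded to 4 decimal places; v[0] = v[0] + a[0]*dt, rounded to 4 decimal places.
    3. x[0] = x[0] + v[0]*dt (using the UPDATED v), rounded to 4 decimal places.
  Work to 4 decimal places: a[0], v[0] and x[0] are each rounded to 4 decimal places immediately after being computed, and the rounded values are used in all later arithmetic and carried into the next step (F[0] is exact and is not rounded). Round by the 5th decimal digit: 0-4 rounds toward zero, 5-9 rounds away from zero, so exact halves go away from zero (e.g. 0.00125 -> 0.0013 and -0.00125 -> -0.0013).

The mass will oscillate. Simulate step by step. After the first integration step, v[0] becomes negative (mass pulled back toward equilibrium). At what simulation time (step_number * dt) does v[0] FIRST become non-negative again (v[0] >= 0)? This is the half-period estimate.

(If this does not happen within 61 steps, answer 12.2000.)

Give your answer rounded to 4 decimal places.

Step 0: x=[6.2000] v=[0.0000]
Step 1: x=[5.8760] v=[-1.6200]
Step 2: x=[5.2669] v=[-3.0456]
Step 3: x=[4.4458] v=[-4.1057]
Step 4: x=[3.5112] v=[-4.6732]
Step 5: x=[2.5752] v=[-4.6799]
Step 6: x=[1.7502] v=[-4.1250]
Step 7: x=[1.1352] v=[-3.0751]
Step 8: x=[0.8040] v=[-1.6562]
Step 9: x=[0.7963] v=[-0.0386]
Step 10: x=[1.1130] v=[1.5836]
First v>=0 after going negative at step 10, time=2.0000

Answer: 2.0000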